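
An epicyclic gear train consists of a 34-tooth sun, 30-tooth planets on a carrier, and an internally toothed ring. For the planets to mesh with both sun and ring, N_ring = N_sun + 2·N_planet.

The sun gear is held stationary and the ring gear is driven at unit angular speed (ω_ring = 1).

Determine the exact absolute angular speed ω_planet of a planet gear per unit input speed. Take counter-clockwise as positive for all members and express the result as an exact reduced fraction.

N_ring = 34 + 2·30 = 94
34(ω_s−ω_c) = −94(ω_r−ω_c),  ω_s=0, ω_r=1
34(0−ω_c) = −94(1−ω_c)  ⇒  128ω_c = 94  ⇒  ω_c = 47/64
sun–planet: 34·(0−47/64) = −30·(ω_p−ω_c)  ⇒  ω_p−ω_c = −(34/30)·(-47/64) = 799/960
ω_p = 47/64 + 799/960 = 47/30

47/30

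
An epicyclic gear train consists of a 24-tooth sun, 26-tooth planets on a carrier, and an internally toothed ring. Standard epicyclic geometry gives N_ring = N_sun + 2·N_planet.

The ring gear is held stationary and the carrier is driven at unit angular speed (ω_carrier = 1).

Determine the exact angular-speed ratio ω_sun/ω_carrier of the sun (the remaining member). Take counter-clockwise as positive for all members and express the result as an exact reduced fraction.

25/6

N_ring = 24 + 2·26 = 76
24(ω_s−ω_c) = −76(ω_r−ω_c),  ω_r=0, ω_c=1
ω_s = 1 − (76/24)(0−1) = 25/6
ω_s/ω_c = 25/6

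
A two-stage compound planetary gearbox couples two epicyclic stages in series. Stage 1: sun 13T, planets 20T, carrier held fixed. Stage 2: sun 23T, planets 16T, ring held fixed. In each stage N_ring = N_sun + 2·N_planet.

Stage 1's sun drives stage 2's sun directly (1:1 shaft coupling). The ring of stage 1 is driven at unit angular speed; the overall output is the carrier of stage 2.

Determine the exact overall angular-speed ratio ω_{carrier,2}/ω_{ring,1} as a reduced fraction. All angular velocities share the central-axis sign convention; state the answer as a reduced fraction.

Stage 1: N_ring = 13 + 2·20 = 53
Stage 1: 13(ω_s−ω_c) = −53(ω_r−ω_c),  ω_c=0, ω_r=1
Stage 1: ω_s = 0 − (53/13)(1−0) = -53/13
  ⇒ ω_s¹/ω_r¹ = -53/13
Stage 2: N_ring = 23 + 2·16 = 55
Stage 2: 23(ω_s−ω_c) = −55(ω_r−ω_c),  ω_r=0, ω_s=1
Stage 2: 23(1−ω_c) = −55(0−ω_c)  ⇒  78ω_c = 23  ⇒  ω_c = 23/78
  ⇒ ω_c²/ω_s² = 23/78
Coupling ω_s² = ω_s¹ ⇒ overall = -53/13 × 23/78 = -1219/1014

-1219/1014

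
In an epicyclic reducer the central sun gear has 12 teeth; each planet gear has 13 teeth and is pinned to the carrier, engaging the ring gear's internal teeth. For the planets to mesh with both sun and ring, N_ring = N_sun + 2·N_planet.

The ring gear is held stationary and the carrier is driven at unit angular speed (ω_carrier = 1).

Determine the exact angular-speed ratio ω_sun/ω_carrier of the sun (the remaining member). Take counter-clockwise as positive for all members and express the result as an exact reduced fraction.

25/6

N_ring = 12 + 2·13 = 38
12(ω_s−ω_c) = −38(ω_r−ω_c),  ω_r=0, ω_c=1
ω_s = 1 − (38/12)(0−1) = 25/6
ω_s/ω_c = 25/6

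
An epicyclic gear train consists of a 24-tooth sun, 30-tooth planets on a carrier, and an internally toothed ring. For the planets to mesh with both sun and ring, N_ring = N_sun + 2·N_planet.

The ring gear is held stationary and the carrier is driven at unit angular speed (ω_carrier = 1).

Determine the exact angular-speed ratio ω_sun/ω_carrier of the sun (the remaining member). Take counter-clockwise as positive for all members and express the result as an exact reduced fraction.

N_ring = 24 + 2·30 = 84
24(ω_s−ω_c) = −84(ω_r−ω_c),  ω_r=0, ω_c=1
ω_s = 1 − (84/24)(0−1) = 9/2
ω_s/ω_c = 9/2

9/2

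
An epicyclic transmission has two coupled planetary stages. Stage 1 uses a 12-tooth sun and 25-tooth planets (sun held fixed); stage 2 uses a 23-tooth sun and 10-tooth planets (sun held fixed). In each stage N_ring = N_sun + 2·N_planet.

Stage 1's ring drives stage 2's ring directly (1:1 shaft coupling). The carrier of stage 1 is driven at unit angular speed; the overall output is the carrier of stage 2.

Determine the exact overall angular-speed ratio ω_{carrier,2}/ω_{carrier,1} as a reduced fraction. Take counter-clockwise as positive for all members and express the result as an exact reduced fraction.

1591/2046

Stage 1: N_ring = 12 + 2·25 = 62
Stage 1: 12(ω_s−ω_c) = −62(ω_r−ω_c),  ω_s=0, ω_c=1
Stage 1: ω_r = 1 − (12/62)(0−1) = 37/31
  ⇒ ω_r¹/ω_c¹ = 37/31
Stage 2: N_ring = 23 + 2·10 = 43
Stage 2: 23(ω_s−ω_c) = −43(ω_r−ω_c),  ω_s=0, ω_r=1
Stage 2: 23(0−ω_c) = −43(1−ω_c)  ⇒  66ω_c = 43  ⇒  ω_c = 43/66
  ⇒ ω_c²/ω_r² = 43/66
Coupling ω_r² = ω_r¹ ⇒ overall = 37/31 × 43/66 = 1591/2046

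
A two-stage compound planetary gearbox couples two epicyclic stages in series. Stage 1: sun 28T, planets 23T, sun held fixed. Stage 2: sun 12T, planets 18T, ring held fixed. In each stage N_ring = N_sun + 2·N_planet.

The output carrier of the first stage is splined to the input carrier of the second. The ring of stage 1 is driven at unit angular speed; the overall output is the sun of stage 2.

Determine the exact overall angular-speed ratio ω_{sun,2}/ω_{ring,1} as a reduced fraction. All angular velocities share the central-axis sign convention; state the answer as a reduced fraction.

185/51

Stage 1: N_ring = 28 + 2·23 = 74
Stage 1: 28(ω_s−ω_c) = −74(ω_r−ω_c),  ω_s=0, ω_r=1
Stage 1: 28(0−ω_c) = −74(1−ω_c)  ⇒  102ω_c = 74  ⇒  ω_c = 37/51
  ⇒ ω_c¹/ω_r¹ = 37/51
Stage 2: N_ring = 12 + 2·18 = 48
Stage 2: 12(ω_s−ω_c) = −48(ω_r−ω_c),  ω_r=0, ω_c=1
Stage 2: ω_s = 1 − (48/12)(0−1) = 5
  ⇒ ω_s²/ω_c² = 5
Coupling ω_c² = ω_c¹ ⇒ overall = 37/51 × 5 = 185/51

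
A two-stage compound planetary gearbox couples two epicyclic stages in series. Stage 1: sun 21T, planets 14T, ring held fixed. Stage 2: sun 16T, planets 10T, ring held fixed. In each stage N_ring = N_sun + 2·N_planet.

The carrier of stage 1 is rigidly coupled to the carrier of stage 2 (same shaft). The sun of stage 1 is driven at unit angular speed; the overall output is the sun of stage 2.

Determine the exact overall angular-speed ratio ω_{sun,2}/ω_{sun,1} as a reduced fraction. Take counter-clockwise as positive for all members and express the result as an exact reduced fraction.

Stage 1: N_ring = 21 + 2·14 = 49
Stage 1: 21(ω_s−ω_c) = −49(ω_r−ω_c),  ω_r=0, ω_s=1
Stage 1: 21(1−ω_c) = −49(0−ω_c)  ⇒  70ω_c = 21  ⇒  ω_c = 3/10
  ⇒ ω_c¹/ω_s¹ = 3/10
Stage 2: N_ring = 16 + 2·10 = 36
Stage 2: 16(ω_s−ω_c) = −36(ω_r−ω_c),  ω_r=0, ω_c=1
Stage 2: ω_s = 1 − (36/16)(0−1) = 13/4
  ⇒ ω_s²/ω_c² = 13/4
Coupling ω_c² = ω_c¹ ⇒ overall = 3/10 × 13/4 = 39/40

39/40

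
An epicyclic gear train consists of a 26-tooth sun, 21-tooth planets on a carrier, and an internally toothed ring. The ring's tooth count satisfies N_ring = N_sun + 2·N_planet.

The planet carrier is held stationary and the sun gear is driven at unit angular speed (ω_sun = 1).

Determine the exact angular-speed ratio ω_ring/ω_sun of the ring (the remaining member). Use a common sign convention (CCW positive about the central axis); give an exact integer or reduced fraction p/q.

N_ring = 26 + 2·21 = 68
26(ω_s−ω_c) = −68(ω_r−ω_c),  ω_c=0, ω_s=1
ω_r = 0 − (26/68)(1−0) = -13/34
ω_r/ω_s = -13/34

-13/34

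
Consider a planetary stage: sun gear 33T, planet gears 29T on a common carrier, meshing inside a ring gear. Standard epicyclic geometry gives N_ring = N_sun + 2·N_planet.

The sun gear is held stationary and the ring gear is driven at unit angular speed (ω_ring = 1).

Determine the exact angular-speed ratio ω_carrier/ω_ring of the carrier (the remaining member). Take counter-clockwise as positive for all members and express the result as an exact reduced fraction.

N_ring = 33 + 2·29 = 91
33(ω_s−ω_c) = −91(ω_r−ω_c),  ω_s=0, ω_r=1
33(0−ω_c) = −91(1−ω_c)  ⇒  124ω_c = 91  ⇒  ω_c = 91/124
ω_c/ω_r = 91/124

91/124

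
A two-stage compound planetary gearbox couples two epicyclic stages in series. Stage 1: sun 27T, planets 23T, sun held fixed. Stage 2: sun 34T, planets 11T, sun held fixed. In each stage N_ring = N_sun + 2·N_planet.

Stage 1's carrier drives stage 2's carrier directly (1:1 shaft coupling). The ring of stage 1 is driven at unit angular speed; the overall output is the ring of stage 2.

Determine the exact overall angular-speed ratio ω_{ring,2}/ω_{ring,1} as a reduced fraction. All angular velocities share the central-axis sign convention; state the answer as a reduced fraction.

Stage 1: N_ring = 27 + 2·23 = 73
Stage 1: 27(ω_s−ω_c) = −73(ω_r−ω_c),  ω_s=0, ω_r=1
Stage 1: 27(0−ω_c) = −73(1−ω_c)  ⇒  100ω_c = 73  ⇒  ω_c = 73/100
  ⇒ ω_c¹/ω_r¹ = 73/100
Stage 2: N_ring = 34 + 2·11 = 56
Stage 2: 34(ω_s−ω_c) = −56(ω_r−ω_c),  ω_s=0, ω_c=1
Stage 2: ω_r = 1 − (34/56)(0−1) = 45/28
  ⇒ ω_r²/ω_c² = 45/28
Coupling ω_c² = ω_c¹ ⇒ overall = 73/100 × 45/28 = 657/560

657/560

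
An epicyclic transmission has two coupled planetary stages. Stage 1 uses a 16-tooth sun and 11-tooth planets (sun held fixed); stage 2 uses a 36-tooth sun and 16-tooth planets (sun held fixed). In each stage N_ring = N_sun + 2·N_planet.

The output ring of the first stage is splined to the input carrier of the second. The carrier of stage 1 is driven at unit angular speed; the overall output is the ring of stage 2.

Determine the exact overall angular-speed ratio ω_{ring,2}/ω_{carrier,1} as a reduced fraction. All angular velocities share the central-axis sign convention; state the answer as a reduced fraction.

702/323

Stage 1: N_ring = 16 + 2·11 = 38
Stage 1: 16(ω_s−ω_c) = −38(ω_r−ω_c),  ω_s=0, ω_c=1
Stage 1: ω_r = 1 − (16/38)(0−1) = 27/19
  ⇒ ω_r¹/ω_c¹ = 27/19
Stage 2: N_ring = 36 + 2·16 = 68
Stage 2: 36(ω_s−ω_c) = −68(ω_r−ω_c),  ω_s=0, ω_c=1
Stage 2: ω_r = 1 − (36/68)(0−1) = 26/17
  ⇒ ω_r²/ω_c² = 26/17
Coupling ω_c² = ω_r¹ ⇒ overall = 27/19 × 26/17 = 702/323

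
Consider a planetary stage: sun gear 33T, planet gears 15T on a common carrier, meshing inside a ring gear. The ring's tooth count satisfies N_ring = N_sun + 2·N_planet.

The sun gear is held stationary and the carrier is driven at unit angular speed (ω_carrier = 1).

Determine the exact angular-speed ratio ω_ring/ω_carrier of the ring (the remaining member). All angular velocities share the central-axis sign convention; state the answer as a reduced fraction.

32/21

N_ring = 33 + 2·15 = 63
33(ω_s−ω_c) = −63(ω_r−ω_c),  ω_s=0, ω_c=1
ω_r = 1 − (33/63)(0−1) = 32/21
ω_r/ω_c = 32/21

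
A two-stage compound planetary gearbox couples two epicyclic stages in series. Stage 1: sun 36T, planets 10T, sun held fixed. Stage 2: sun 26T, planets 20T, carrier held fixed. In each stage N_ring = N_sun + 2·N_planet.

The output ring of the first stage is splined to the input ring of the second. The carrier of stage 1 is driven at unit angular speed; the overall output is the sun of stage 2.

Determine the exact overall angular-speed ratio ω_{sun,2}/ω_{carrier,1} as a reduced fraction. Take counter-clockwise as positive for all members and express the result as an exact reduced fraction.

Stage 1: N_ring = 36 + 2·10 = 56
Stage 1: 36(ω_s−ω_c) = −56(ω_r−ω_c),  ω_s=0, ω_c=1
Stage 1: ω_r = 1 − (36/56)(0−1) = 23/14
  ⇒ ω_r¹/ω_c¹ = 23/14
Stage 2: N_ring = 26 + 2·20 = 66
Stage 2: 26(ω_s−ω_c) = −66(ω_r−ω_c),  ω_c=0, ω_r=1
Stage 2: ω_s = 0 − (66/26)(1−0) = -33/13
  ⇒ ω_s²/ω_r² = -33/13
Coupling ω_r² = ω_r¹ ⇒ overall = 23/14 × -33/13 = -759/182

-759/182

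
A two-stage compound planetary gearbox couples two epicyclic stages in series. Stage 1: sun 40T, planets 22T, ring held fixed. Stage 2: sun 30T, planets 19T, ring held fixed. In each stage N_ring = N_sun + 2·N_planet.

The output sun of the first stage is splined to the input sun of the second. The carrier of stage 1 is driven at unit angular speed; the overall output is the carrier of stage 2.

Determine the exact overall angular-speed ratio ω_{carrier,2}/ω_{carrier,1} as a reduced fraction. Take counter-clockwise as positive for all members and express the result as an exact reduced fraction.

93/98

Stage 1: N_ring = 40 + 2·22 = 84
Stage 1: 40(ω_s−ω_c) = −84(ω_r−ω_c),  ω_r=0, ω_c=1
Stage 1: ω_s = 1 − (84/40)(0−1) = 31/10
  ⇒ ω_s¹/ω_c¹ = 31/10
Stage 2: N_ring = 30 + 2·19 = 68
Stage 2: 30(ω_s−ω_c) = −68(ω_r−ω_c),  ω_r=0, ω_s=1
Stage 2: 30(1−ω_c) = −68(0−ω_c)  ⇒  98ω_c = 30  ⇒  ω_c = 15/49
  ⇒ ω_c²/ω_s² = 15/49
Coupling ω_s² = ω_s¹ ⇒ overall = 31/10 × 15/49 = 93/98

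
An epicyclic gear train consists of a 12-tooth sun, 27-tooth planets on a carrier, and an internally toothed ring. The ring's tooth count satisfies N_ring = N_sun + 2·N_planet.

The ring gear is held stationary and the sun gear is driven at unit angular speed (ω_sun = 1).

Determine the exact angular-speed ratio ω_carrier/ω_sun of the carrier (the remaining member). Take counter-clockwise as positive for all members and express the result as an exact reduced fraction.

N_ring = 12 + 2·27 = 66
12(ω_s−ω_c) = −66(ω_r−ω_c),  ω_r=0, ω_s=1
12(1−ω_c) = −66(0−ω_c)  ⇒  78ω_c = 12  ⇒  ω_c = 2/13
ω_c/ω_s = 2/13

2/13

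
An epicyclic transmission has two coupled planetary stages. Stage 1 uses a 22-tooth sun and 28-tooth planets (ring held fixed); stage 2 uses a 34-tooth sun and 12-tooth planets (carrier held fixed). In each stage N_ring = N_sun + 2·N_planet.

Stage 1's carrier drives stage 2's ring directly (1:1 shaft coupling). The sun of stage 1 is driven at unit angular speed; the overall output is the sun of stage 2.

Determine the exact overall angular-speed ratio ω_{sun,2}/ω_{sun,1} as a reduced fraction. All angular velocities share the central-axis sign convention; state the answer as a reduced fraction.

-319/850

Stage 1: N_ring = 22 + 2·28 = 78
Stage 1: 22(ω_s−ω_c) = −78(ω_r−ω_c),  ω_r=0, ω_s=1
Stage 1: 22(1−ω_c) = −78(0−ω_c)  ⇒  100ω_c = 22  ⇒  ω_c = 11/50
  ⇒ ω_c¹/ω_s¹ = 11/50
Stage 2: N_ring = 34 + 2·12 = 58
Stage 2: 34(ω_s−ω_c) = −58(ω_r−ω_c),  ω_c=0, ω_r=1
Stage 2: ω_s = 0 − (58/34)(1−0) = -29/17
  ⇒ ω_s²/ω_r² = -29/17
Coupling ω_r² = ω_c¹ ⇒ overall = 11/50 × -29/17 = -319/850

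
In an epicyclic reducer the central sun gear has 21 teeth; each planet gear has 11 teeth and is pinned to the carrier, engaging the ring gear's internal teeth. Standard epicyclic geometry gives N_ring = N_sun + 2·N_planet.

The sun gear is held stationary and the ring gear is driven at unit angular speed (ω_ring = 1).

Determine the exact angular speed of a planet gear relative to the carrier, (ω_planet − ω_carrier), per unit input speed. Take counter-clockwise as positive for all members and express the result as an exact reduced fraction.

N_ring = 21 + 2·11 = 43
21(ω_s−ω_c) = −43(ω_r−ω_c),  ω_s=0, ω_r=1
21(0−ω_c) = −43(1−ω_c)  ⇒  64ω_c = 43  ⇒  ω_c = 43/64
sun–planet: 21·(0−43/64) = −11·(ω_p−ω_c)  ⇒  ω_p−ω_c = −(21/11)·(-43/64) = 903/704

903/704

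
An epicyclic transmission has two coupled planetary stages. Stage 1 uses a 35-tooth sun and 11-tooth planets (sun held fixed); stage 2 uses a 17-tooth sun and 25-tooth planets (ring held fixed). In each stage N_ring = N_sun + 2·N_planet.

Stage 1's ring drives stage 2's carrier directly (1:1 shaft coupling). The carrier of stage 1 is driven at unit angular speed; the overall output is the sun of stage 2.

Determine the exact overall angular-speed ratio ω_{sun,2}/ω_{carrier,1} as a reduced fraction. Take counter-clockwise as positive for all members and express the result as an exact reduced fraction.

2576/323

Stage 1: N_ring = 35 + 2·11 = 57
Stage 1: 35(ω_s−ω_c) = −57(ω_r−ω_c),  ω_s=0, ω_c=1
Stage 1: ω_r = 1 − (35/57)(0−1) = 92/57
  ⇒ ω_r¹/ω_c¹ = 92/57
Stage 2: N_ring = 17 + 2·25 = 67
Stage 2: 17(ω_s−ω_c) = −67(ω_r−ω_c),  ω_r=0, ω_c=1
Stage 2: ω_s = 1 − (67/17)(0−1) = 84/17
  ⇒ ω_s²/ω_c² = 84/17
Coupling ω_c² = ω_r¹ ⇒ overall = 92/57 × 84/17 = 2576/323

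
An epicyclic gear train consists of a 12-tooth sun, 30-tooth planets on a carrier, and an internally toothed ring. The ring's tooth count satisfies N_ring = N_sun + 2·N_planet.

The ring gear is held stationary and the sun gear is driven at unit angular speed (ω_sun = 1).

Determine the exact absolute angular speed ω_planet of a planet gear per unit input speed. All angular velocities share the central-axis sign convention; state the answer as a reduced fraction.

-1/5

N_ring = 12 + 2·30 = 72
12(ω_s−ω_c) = −72(ω_r−ω_c),  ω_r=0, ω_s=1
12(1−ω_c) = −72(0−ω_c)  ⇒  84ω_c = 12  ⇒  ω_c = 1/7
sun–planet: 12·(1−1/7) = −30·(ω_p−ω_c)  ⇒  ω_p−ω_c = −(12/30)·(6/7) = -12/35
ω_p = 1/7 − 12/35 = -1/5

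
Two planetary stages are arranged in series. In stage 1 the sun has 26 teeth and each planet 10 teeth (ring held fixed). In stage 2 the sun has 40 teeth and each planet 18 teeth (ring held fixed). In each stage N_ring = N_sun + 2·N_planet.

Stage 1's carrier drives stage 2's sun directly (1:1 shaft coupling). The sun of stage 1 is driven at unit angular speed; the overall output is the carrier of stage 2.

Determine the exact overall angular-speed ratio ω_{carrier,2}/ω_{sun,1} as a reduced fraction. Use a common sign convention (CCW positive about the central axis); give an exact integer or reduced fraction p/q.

65/522

Stage 1: N_ring = 26 + 2·10 = 46
Stage 1: 26(ω_s−ω_c) = −46(ω_r−ω_c),  ω_r=0, ω_s=1
Stage 1: 26(1−ω_c) = −46(0−ω_c)  ⇒  72ω_c = 26  ⇒  ω_c = 13/36
  ⇒ ω_c¹/ω_s¹ = 13/36
Stage 2: N_ring = 40 + 2·18 = 76
Stage 2: 40(ω_s−ω_c) = −76(ω_r−ω_c),  ω_r=0, ω_s=1
Stage 2: 40(1−ω_c) = −76(0−ω_c)  ⇒  116ω_c = 40  ⇒  ω_c = 10/29
  ⇒ ω_c²/ω_s² = 10/29
Coupling ω_s² = ω_c¹ ⇒ overall = 13/36 × 10/29 = 65/522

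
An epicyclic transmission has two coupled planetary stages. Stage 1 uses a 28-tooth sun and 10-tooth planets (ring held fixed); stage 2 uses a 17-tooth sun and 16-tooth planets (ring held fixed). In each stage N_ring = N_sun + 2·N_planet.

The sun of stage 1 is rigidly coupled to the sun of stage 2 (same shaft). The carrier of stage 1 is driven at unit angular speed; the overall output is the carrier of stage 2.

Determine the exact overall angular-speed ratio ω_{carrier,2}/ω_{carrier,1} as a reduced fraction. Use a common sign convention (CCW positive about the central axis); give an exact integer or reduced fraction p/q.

Stage 1: N_ring = 28 + 2·10 = 48
Stage 1: 28(ω_s−ω_c) = −48(ω_r−ω_c),  ω_r=0, ω_c=1
Stage 1: ω_s = 1 − (48/28)(0−1) = 19/7
  ⇒ ω_s¹/ω_c¹ = 19/7
Stage 2: N_ring = 17 + 2·16 = 49
Stage 2: 17(ω_s−ω_c) = −49(ω_r−ω_c),  ω_r=0, ω_s=1
Stage 2: 17(1−ω_c) = −49(0−ω_c)  ⇒  66ω_c = 17  ⇒  ω_c = 17/66
  ⇒ ω_c²/ω_s² = 17/66
Coupling ω_s² = ω_s¹ ⇒ overall = 19/7 × 17/66 = 323/462

323/462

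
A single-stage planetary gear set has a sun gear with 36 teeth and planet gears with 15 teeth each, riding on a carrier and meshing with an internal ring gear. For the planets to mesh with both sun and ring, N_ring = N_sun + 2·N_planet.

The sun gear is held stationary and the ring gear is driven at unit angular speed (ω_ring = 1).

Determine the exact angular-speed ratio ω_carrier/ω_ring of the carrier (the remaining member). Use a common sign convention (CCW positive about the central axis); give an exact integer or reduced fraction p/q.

11/17

N_ring = 36 + 2·15 = 66
36(ω_s−ω_c) = −66(ω_r−ω_c),  ω_s=0, ω_r=1
36(0−ω_c) = −66(1−ω_c)  ⇒  102ω_c = 66  ⇒  ω_c = 11/17
ω_c/ω_r = 11/17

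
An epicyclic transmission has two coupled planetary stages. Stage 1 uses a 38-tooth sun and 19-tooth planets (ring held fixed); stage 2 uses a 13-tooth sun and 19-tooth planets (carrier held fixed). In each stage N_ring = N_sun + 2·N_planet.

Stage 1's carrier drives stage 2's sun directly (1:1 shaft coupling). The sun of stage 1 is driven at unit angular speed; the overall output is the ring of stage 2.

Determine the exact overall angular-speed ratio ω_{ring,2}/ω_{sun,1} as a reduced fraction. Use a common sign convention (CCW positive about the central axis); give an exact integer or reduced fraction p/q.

Stage 1: N_ring = 38 + 2·19 = 76
Stage 1: 38(ω_s−ω_c) = −76(ω_r−ω_c),  ω_r=0, ω_s=1
Stage 1: 38(1−ω_c) = −76(0−ω_c)  ⇒  114ω_c = 38  ⇒  ω_c = 1/3
  ⇒ ω_c¹/ω_s¹ = 1/3
Stage 2: N_ring = 13 + 2·19 = 51
Stage 2: 13(ω_s−ω_c) = −51(ω_r−ω_c),  ω_c=0, ω_s=1
Stage 2: ω_r = 0 − (13/51)(1−0) = -13/51
  ⇒ ω_r²/ω_s² = -13/51
Coupling ω_s² = ω_c¹ ⇒ overall = 1/3 × -13/51 = -13/153

-13/153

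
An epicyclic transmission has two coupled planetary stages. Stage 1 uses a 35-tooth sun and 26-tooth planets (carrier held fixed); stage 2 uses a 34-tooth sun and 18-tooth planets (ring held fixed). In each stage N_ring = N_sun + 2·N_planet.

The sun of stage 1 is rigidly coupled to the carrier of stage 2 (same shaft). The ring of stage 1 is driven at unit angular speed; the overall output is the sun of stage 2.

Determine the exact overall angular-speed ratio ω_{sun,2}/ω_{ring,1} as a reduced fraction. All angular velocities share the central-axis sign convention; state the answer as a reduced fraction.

Stage 1: N_ring = 35 + 2·26 = 87
Stage 1: 35(ω_s−ω_c) = −87(ω_r−ω_c),  ω_c=0, ω_r=1
Stage 1: ω_s = 0 − (87/35)(1−0) = -87/35
  ⇒ ω_s¹/ω_r¹ = -87/35
Stage 2: N_ring = 34 + 2·18 = 70
Stage 2: 34(ω_s−ω_c) = −70(ω_r−ω_c),  ω_r=0, ω_c=1
Stage 2: ω_s = 1 − (70/34)(0−1) = 52/17
  ⇒ ω_s²/ω_c² = 52/17
Coupling ω_c² = ω_s¹ ⇒ overall = -87/35 × 52/17 = -4524/595

-4524/595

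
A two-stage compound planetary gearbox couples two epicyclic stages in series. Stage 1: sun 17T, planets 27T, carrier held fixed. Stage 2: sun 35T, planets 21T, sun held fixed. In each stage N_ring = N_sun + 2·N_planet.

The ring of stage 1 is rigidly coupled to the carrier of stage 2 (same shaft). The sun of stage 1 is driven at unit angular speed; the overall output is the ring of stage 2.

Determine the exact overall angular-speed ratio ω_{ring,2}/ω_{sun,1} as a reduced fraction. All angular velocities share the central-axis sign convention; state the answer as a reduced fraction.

-272/781

Stage 1: N_ring = 17 + 2·27 = 71
Stage 1: 17(ω_s−ω_c) = −71(ω_r−ω_c),  ω_c=0, ω_s=1
Stage 1: ω_r = 0 − (17/71)(1−0) = -17/71
  ⇒ ω_r¹/ω_s¹ = -17/71
Stage 2: N_ring = 35 + 2·21 = 77
Stage 2: 35(ω_s−ω_c) = −77(ω_r−ω_c),  ω_s=0, ω_c=1
Stage 2: ω_r = 1 − (35/77)(0−1) = 16/11
  ⇒ ω_r²/ω_c² = 16/11
Coupling ω_c² = ω_r¹ ⇒ overall = -17/71 × 16/11 = -272/781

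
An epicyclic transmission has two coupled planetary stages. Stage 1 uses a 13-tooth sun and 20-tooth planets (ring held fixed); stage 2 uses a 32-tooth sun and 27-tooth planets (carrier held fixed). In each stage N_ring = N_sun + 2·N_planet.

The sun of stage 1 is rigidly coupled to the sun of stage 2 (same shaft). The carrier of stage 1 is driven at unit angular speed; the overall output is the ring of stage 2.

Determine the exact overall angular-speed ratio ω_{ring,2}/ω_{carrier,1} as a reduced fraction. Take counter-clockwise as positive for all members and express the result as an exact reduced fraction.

-1056/559

Stage 1: N_ring = 13 + 2·20 = 53
Stage 1: 13(ω_s−ω_c) = −53(ω_r−ω_c),  ω_r=0, ω_c=1
Stage 1: ω_s = 1 − (53/13)(0−1) = 66/13
  ⇒ ω_s¹/ω_c¹ = 66/13
Stage 2: N_ring = 32 + 2·27 = 86
Stage 2: 32(ω_s−ω_c) = −86(ω_r−ω_c),  ω_c=0, ω_s=1
Stage 2: ω_r = 0 − (32/86)(1−0) = -16/43
  ⇒ ω_r²/ω_s² = -16/43
Coupling ω_s² = ω_s¹ ⇒ overall = 66/13 × -16/43 = -1056/559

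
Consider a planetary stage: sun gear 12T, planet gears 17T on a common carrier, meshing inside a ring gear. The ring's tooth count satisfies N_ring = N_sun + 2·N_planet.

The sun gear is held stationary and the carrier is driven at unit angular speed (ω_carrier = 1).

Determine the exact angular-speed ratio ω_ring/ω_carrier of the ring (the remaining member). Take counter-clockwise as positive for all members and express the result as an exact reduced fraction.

29/23

N_ring = 12 + 2·17 = 46
12(ω_s−ω_c) = −46(ω_r−ω_c),  ω_s=0, ω_c=1
ω_r = 1 − (12/46)(0−1) = 29/23
ω_r/ω_c = 29/23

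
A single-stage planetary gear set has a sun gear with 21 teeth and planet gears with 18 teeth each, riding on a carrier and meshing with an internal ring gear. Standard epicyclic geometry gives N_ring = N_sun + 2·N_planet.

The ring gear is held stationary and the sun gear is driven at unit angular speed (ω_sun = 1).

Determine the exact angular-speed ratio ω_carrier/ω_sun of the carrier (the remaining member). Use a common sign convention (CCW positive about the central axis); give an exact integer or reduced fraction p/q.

N_ring = 21 + 2·18 = 57
21(ω_s−ω_c) = −57(ω_r−ω_c),  ω_r=0, ω_s=1
21(1−ω_c) = −57(0−ω_c)  ⇒  78ω_c = 21  ⇒  ω_c = 7/26
ω_c/ω_s = 7/26

7/26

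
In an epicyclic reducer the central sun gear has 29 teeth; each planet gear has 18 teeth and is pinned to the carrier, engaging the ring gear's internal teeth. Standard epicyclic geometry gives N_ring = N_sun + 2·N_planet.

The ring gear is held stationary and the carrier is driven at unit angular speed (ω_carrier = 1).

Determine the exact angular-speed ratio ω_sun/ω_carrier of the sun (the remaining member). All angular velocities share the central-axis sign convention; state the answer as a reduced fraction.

94/29

N_ring = 29 + 2·18 = 65
29(ω_s−ω_c) = −65(ω_r−ω_c),  ω_r=0, ω_c=1
ω_s = 1 − (65/29)(0−1) = 94/29
ω_s/ω_c = 94/29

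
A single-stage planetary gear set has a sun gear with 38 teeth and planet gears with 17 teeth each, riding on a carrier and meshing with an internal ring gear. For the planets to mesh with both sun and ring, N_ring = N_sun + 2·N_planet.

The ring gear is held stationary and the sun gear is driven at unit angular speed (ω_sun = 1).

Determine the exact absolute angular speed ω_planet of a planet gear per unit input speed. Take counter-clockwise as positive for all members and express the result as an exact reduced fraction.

N_ring = 38 + 2·17 = 72
38(ω_s−ω_c) = −72(ω_r−ω_c),  ω_r=0, ω_s=1
38(1−ω_c) = −72(0−ω_c)  ⇒  110ω_c = 38  ⇒  ω_c = 19/55
sun–planet: 38·(1−19/55) = −17·(ω_p−ω_c)  ⇒  ω_p−ω_c = −(38/17)·(36/55) = -1368/935
ω_p = 19/55 − 1368/935 = -19/17

-19/17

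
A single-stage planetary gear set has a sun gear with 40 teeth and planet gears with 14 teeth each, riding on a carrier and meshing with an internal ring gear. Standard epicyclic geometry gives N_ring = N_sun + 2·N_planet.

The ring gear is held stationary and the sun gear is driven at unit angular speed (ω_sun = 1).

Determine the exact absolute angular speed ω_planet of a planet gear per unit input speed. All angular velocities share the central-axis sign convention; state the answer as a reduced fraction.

-10/7

N_ring = 40 + 2·14 = 68
40(ω_s−ω_c) = −68(ω_r−ω_c),  ω_r=0, ω_s=1
40(1−ω_c) = −68(0−ω_c)  ⇒  108ω_c = 40  ⇒  ω_c = 10/27
sun–planet: 40·(1−10/27) = −14·(ω_p−ω_c)  ⇒  ω_p−ω_c = −(40/14)·(17/27) = -340/189
ω_p = 10/27 − 340/189 = -10/7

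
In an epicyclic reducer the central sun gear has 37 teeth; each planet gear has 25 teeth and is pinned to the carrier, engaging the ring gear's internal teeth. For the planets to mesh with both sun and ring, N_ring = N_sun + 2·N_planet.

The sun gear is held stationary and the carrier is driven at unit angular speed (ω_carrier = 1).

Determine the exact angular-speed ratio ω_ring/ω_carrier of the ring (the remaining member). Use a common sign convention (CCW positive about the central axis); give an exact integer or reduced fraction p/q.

N_ring = 37 + 2·25 = 87
37(ω_s−ω_c) = −87(ω_r−ω_c),  ω_s=0, ω_c=1
ω_r = 1 − (37/87)(0−1) = 124/87
ω_r/ω_c = 124/87

124/87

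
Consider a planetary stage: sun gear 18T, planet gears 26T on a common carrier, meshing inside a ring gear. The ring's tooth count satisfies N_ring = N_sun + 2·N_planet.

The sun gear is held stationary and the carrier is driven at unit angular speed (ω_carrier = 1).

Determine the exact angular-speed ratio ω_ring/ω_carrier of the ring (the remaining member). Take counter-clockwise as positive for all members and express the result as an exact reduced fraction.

N_ring = 18 + 2·26 = 70
18(ω_s−ω_c) = −70(ω_r−ω_c),  ω_s=0, ω_c=1
ω_r = 1 − (18/70)(0−1) = 44/35
ω_r/ω_c = 44/35

44/35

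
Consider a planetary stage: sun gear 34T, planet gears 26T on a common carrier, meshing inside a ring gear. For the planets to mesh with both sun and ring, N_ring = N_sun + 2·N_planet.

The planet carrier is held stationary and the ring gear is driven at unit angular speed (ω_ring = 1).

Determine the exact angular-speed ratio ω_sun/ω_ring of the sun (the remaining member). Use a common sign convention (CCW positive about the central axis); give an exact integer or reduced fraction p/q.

-43/17

N_ring = 34 + 2·26 = 86
34(ω_s−ω_c) = −86(ω_r−ω_c),  ω_c=0, ω_r=1
ω_s = 0 − (86/34)(1−0) = -43/17
ω_s/ω_r = -43/17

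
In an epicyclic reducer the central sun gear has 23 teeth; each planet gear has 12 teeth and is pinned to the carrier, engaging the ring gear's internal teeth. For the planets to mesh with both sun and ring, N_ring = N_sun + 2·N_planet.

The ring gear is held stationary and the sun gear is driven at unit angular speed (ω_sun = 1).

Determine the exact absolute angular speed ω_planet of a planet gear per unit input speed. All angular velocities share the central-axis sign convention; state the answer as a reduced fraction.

N_ring = 23 + 2·12 = 47
23(ω_s−ω_c) = −47(ω_r−ω_c),  ω_r=0, ω_s=1
23(1−ω_c) = −47(0−ω_c)  ⇒  70ω_c = 23  ⇒  ω_c = 23/70
sun–planet: 23·(1−23/70) = −12·(ω_p−ω_c)  ⇒  ω_p−ω_c = −(23/12)·(47/70) = -1081/840
ω_p = 23/70 − 1081/840 = -23/24

-23/24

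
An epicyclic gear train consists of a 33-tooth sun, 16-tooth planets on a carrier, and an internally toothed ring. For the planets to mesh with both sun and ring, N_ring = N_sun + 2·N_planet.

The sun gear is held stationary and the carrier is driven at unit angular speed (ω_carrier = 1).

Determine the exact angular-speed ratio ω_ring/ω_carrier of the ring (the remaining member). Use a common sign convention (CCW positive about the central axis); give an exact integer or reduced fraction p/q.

98/65

N_ring = 33 + 2·16 = 65
33(ω_s−ω_c) = −65(ω_r−ω_c),  ω_s=0, ω_c=1
ω_r = 1 − (33/65)(0−1) = 98/65
ω_r/ω_c = 98/65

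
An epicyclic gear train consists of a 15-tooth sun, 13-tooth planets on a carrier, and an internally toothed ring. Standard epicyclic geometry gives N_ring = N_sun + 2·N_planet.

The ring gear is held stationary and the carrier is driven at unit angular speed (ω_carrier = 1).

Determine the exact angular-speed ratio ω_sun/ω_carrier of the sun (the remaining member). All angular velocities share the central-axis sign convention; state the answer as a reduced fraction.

56/15

N_ring = 15 + 2·13 = 41
15(ω_s−ω_c) = −41(ω_r−ω_c),  ω_r=0, ω_c=1
ω_s = 1 − (41/15)(0−1) = 56/15
ω_s/ω_c = 56/15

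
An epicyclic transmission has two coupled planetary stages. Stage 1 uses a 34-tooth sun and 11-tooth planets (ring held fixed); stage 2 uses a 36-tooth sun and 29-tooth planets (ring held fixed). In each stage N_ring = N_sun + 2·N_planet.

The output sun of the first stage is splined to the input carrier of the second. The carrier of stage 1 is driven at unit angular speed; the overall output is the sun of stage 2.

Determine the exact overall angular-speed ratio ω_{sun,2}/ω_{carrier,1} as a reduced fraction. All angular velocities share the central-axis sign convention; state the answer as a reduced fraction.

Stage 1: N_ring = 34 + 2·11 = 56
Stage 1: 34(ω_s−ω_c) = −56(ω_r−ω_c),  ω_r=0, ω_c=1
Stage 1: ω_s = 1 − (56/34)(0−1) = 45/17
  ⇒ ω_s¹/ω_c¹ = 45/17
Stage 2: N_ring = 36 + 2·29 = 94
Stage 2: 36(ω_s−ω_c) = −94(ω_r−ω_c),  ω_r=0, ω_c=1
Stage 2: ω_s = 1 − (94/36)(0−1) = 65/18
  ⇒ ω_s²/ω_c² = 65/18
Coupling ω_c² = ω_s¹ ⇒ overall = 45/17 × 65/18 = 325/34

325/34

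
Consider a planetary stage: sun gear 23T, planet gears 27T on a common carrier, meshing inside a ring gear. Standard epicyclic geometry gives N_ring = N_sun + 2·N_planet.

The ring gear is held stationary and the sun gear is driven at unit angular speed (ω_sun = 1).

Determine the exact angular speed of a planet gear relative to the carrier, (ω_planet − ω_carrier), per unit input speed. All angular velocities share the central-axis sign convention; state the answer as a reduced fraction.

N_ring = 23 + 2·27 = 77
23(ω_s−ω_c) = −77(ω_r−ω_c),  ω_r=0, ω_s=1
23(1−ω_c) = −77(0−ω_c)  ⇒  100ω_c = 23  ⇒  ω_c = 23/100
sun–planet: 23·(1−23/100) = −27·(ω_p−ω_c)  ⇒  ω_p−ω_c = −(23/27)·(77/100) = -1771/2700

-1771/2700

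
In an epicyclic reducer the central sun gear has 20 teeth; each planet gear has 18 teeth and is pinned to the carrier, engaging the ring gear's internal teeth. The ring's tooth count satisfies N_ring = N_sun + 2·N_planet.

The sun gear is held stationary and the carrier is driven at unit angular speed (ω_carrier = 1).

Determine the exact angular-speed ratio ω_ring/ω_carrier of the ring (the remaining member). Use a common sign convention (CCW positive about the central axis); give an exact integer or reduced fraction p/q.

19/14

N_ring = 20 + 2·18 = 56
20(ω_s−ω_c) = −56(ω_r−ω_c),  ω_s=0, ω_c=1
ω_r = 1 − (20/56)(0−1) = 19/14
ω_r/ω_c = 19/14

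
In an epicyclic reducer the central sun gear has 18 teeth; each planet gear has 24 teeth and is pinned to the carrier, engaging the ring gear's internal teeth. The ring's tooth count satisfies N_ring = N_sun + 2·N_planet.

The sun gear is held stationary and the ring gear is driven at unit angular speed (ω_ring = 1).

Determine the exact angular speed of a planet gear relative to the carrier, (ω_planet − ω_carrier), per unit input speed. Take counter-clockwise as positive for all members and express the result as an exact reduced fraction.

N_ring = 18 + 2·24 = 66
18(ω_s−ω_c) = −66(ω_r−ω_c),  ω_s=0, ω_r=1
18(0−ω_c) = −66(1−ω_c)  ⇒  84ω_c = 66  ⇒  ω_c = 11/14
sun–planet: 18·(0−11/14) = −24·(ω_p−ω_c)  ⇒  ω_p−ω_c = −(18/24)·(-11/14) = 33/56

33/56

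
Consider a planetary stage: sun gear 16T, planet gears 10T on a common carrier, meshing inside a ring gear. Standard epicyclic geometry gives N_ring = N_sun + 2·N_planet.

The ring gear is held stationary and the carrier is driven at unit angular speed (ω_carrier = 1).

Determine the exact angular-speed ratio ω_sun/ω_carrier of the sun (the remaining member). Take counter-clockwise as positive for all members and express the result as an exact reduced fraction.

13/4

N_ring = 16 + 2·10 = 36
16(ω_s−ω_c) = −36(ω_r−ω_c),  ω_r=0, ω_c=1
ω_s = 1 − (36/16)(0−1) = 13/4
ω_s/ω_c = 13/4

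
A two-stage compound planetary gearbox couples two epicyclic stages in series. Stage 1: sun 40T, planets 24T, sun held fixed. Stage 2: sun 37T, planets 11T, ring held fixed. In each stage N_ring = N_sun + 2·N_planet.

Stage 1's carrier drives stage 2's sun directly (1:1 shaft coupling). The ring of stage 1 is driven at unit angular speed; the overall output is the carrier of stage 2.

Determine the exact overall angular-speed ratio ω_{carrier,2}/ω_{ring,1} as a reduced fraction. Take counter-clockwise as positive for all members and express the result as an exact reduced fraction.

407/1536

Stage 1: N_ring = 40 + 2·24 = 88
Stage 1: 40(ω_s−ω_c) = −88(ω_r−ω_c),  ω_s=0, ω_r=1
Stage 1: 40(0−ω_c) = −88(1−ω_c)  ⇒  128ω_c = 88  ⇒  ω_c = 11/16
  ⇒ ω_c¹/ω_r¹ = 11/16
Stage 2: N_ring = 37 + 2·11 = 59
Stage 2: 37(ω_s−ω_c) = −59(ω_r−ω_c),  ω_r=0, ω_s=1
Stage 2: 37(1−ω_c) = −59(0−ω_c)  ⇒  96ω_c = 37  ⇒  ω_c = 37/96
  ⇒ ω_c²/ω_s² = 37/96
Coupling ω_s² = ω_c¹ ⇒ overall = 11/16 × 37/96 = 407/1536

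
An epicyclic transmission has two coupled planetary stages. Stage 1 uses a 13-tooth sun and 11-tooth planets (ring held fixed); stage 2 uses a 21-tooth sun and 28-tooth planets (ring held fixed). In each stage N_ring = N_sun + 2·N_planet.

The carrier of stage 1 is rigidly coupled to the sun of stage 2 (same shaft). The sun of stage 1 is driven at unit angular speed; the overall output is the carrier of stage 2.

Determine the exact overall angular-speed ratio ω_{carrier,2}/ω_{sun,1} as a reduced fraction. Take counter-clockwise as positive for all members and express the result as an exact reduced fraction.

Stage 1: N_ring = 13 + 2·11 = 35
Stage 1: 13(ω_s−ω_c) = −35(ω_r−ω_c),  ω_r=0, ω_s=1
Stage 1: 13(1−ω_c) = −35(0−ω_c)  ⇒  48ω_c = 13  ⇒  ω_c = 13/48
  ⇒ ω_c¹/ω_s¹ = 13/48
Stage 2: N_ring = 21 + 2·28 = 77
Stage 2: 21(ω_s−ω_c) = −77(ω_r−ω_c),  ω_r=0, ω_s=1
Stage 2: 21(1−ω_c) = −77(0−ω_c)  ⇒  98ω_c = 21  ⇒  ω_c = 3/14
  ⇒ ω_c²/ω_s² = 3/14
Coupling ω_s² = ω_c¹ ⇒ overall = 13/48 × 3/14 = 13/224

13/224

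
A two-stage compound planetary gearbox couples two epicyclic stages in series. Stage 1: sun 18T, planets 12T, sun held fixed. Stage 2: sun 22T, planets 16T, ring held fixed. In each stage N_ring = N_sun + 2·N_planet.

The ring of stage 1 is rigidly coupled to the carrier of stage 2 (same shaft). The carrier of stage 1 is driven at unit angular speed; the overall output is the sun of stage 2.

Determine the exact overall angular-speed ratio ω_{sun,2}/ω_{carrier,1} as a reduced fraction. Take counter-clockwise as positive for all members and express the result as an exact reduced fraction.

Stage 1: N_ring = 18 + 2·12 = 42
Stage 1: 18(ω_s−ω_c) = −42(ω_r−ω_c),  ω_s=0, ω_c=1
Stage 1: ω_r = 1 − (18/42)(0−1) = 10/7
  ⇒ ω_r¹/ω_c¹ = 10/7
Stage 2: N_ring = 22 + 2·16 = 54
Stage 2: 22(ω_s−ω_c) = −54(ω_r−ω_c),  ω_r=0, ω_c=1
Stage 2: ω_s = 1 − (54/22)(0−1) = 38/11
  ⇒ ω_s²/ω_c² = 38/11
Coupling ω_c² = ω_r¹ ⇒ overall = 10/7 × 38/11 = 380/77

380/77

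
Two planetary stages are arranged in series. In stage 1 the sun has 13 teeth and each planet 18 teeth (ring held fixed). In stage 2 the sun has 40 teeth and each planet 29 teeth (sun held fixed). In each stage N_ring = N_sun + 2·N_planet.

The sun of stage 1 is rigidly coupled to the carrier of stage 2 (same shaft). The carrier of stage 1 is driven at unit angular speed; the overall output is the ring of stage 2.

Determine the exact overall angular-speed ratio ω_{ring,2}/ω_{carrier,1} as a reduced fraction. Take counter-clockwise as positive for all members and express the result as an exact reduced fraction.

Stage 1: N_ring = 13 + 2·18 = 49
Stage 1: 13(ω_s−ω_c) = −49(ω_r−ω_c),  ω_r=0, ω_c=1
Stage 1: ω_s = 1 − (49/13)(0−1) = 62/13
  ⇒ ω_s¹/ω_c¹ = 62/13
Stage 2: N_ring = 40 + 2·29 = 98
Stage 2: 40(ω_s−ω_c) = −98(ω_r−ω_c),  ω_s=0, ω_c=1
Stage 2: ω_r = 1 − (40/98)(0−1) = 69/49
  ⇒ ω_r²/ω_c² = 69/49
Coupling ω_c² = ω_s¹ ⇒ overall = 62/13 × 69/49 = 4278/637

4278/637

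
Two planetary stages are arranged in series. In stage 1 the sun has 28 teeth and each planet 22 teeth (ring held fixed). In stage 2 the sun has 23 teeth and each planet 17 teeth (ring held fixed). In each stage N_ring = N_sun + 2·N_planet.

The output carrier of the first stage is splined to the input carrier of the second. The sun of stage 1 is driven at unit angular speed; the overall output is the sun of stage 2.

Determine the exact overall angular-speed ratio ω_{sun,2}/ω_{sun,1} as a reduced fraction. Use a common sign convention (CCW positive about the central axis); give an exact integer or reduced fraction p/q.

112/115

Stage 1: N_ring = 28 + 2·22 = 72
Stage 1: 28(ω_s−ω_c) = −72(ω_r−ω_c),  ω_r=0, ω_s=1
Stage 1: 28(1−ω_c) = −72(0−ω_c)  ⇒  100ω_c = 28  ⇒  ω_c = 7/25
  ⇒ ω_c¹/ω_s¹ = 7/25
Stage 2: N_ring = 23 + 2·17 = 57
Stage 2: 23(ω_s−ω_c) = −57(ω_r−ω_c),  ω_r=0, ω_c=1
Stage 2: ω_s = 1 − (57/23)(0−1) = 80/23
  ⇒ ω_s²/ω_c² = 80/23
Coupling ω_c² = ω_c¹ ⇒ overall = 7/25 × 80/23 = 112/115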